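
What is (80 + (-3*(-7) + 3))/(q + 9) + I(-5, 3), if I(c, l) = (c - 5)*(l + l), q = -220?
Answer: -12764/211 ≈ -60.493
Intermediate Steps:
I(c, l) = 2*l*(-5 + c) (I(c, l) = (-5 + c)*(2*l) = 2*l*(-5 + c))
(80 + (-3*(-7) + 3))/(q + 9) + I(-5, 3) = (80 + (-3*(-7) + 3))/(-220 + 9) + 2*3*(-5 - 5) = (80 + (21 + 3))/(-211) + 2*3*(-10) = (80 + 24)*(-1/211) - 60 = 104*(-1/211) - 60 = -104/211 - 60 = -12764/211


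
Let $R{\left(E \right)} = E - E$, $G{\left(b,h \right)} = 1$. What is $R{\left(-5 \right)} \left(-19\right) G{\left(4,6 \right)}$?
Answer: $0$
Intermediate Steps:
$R{\left(E \right)} = 0$
$R{\left(-5 \right)} \left(-19\right) G{\left(4,6 \right)} = 0 \left(-19\right) 1 = 0 \cdot 1 = 0$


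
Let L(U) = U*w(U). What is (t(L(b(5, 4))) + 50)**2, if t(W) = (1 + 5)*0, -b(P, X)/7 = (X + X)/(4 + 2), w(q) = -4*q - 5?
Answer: 2500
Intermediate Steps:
w(q) = -5 - 4*q
b(P, X) = -7*X/3 (b(P, X) = -7*(X + X)/(4 + 2) = -7*2*X/6 = -7*X/3)
L(U) = U*(-5 - 4*U)
t(W) = 0 (t(W) = 6*0 = 0)
(t(L(b(5, 4))) + 50)**2 = (0 + 50)**2 = 50**2 = 2500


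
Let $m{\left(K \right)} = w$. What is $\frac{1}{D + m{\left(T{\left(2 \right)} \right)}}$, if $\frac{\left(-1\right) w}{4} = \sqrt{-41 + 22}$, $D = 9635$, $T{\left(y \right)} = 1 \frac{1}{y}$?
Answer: $\frac{9635}{92833529} + \frac{4 i \sqrt{19}}{92833529} \approx 0.00010379 + 1.8782 \cdot 10^{-7} i$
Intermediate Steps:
$T{\left(y \right)} = \frac{1}{y}$
$w = - 4 i \sqrt{19}$ ($w = - 4 \sqrt{-41 + 22} = - 4 \sqrt{-19} = - 4 i \sqrt{19} \approx - 17.436 i$)
$m{\left(K \right)} = - 4 i \sqrt{19}$
$\frac{1}{D + m{\left(T{\left(2 \right)} \right)}} = \frac{1}{9635 - 4 i \sqrt{19}}$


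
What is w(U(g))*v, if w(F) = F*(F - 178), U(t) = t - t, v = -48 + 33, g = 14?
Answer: 0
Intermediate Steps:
v = -15
U(t) = 0
w(F) = F*(-178 + F)
w(U(g))*v = (0*(-178 + 0))*(-15) = (0*(-178))*(-15) = 0*(-15) = 0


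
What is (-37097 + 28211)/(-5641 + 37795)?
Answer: -1481/5359 ≈ -0.27636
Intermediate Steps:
(-37097 + 28211)/(-5641 + 37795) = -8886/32154 = -8886*1/32154 = -1481/5359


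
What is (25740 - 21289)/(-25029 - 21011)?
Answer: -4451/46040 ≈ -0.096677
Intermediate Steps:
(25740 - 21289)/(-25029 - 21011) = 4451/(-46040) = 4451*(-1/46040) = -4451/46040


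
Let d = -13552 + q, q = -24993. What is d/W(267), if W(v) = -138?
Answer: 38545/138 ≈ 279.31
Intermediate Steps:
d = -38545 (d = -13552 - 24993 = -38545)
d/W(267) = -38545/(-138) = -38545*(-1/138) = 38545/138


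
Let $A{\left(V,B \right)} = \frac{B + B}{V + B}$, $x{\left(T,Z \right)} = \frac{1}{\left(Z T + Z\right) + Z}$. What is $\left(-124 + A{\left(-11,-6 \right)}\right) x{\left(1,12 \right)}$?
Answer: $- \frac{524}{153} \approx -3.4248$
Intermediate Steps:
$x{\left(T,Z \right)} = \frac{1}{2 Z + T Z}$ ($x{\left(T,Z \right)} = \frac{1}{\left(T Z + Z\right) + Z} = \frac{1}{\left(Z + T Z\right) + Z} = \frac{1}{2 Z + T Z}$)
$A{\left(V,B \right)} = \frac{2 B}{B + V}$
$\left(-124 + A{\left(-11,-6 \right)}\right) x{\left(1,12 \right)} = \left(-124 + 2 \left(-6\right) \frac{1}{-6 - 11}\right) \frac{1}{12 \left(2 + 1\right)} = \left(-124 + 2 \left(-6\right) \frac{1}{-17}\right) \frac{1}{12 \cdot 3} = \left(-124 + 2 \left(-6\right) \left(- \frac{1}{17}\right)\right) \frac{1}{12} \cdot \frac{1}{3} = \left(-124 + \frac{12}{17}\right) \frac{1}{36} = \left(- \frac{2096}{17}\right) \frac{1}{36} = - \frac{524}{153}$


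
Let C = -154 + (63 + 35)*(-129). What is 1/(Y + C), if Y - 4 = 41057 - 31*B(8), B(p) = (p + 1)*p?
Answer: 1/26033 ≈ 3.8413e-5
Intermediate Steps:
B(p) = p*(1 + p) (B(p) = (1 + p)*p = p*(1 + p))
C = -12796 (C = -154 + 98*(-129) = -154 - 12642 = -12796)
Y = 38829 (Y = 4 + (41057 - 31*8*(1 + 8)) = 4 + (41057 - 31*8*9) = 4 + (41057 - 31*72) = 4 + (41057 - 1*2232) = 4 + (41057 - 2232) = 4 + 38825 = 38829)
1/(Y + C) = 1/(38829 - 12796) = 1/26033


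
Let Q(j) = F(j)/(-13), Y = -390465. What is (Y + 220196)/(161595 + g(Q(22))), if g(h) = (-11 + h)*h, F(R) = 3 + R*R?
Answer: -28775461/27616365 ≈ -1.0420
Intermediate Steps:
F(R) = 3 + R²
Q(j) = -3/13 - j²/13 (Q(j) = (3 + j²)/(-13) = (3 + j²)*(-1/13) = -3/13 - j²/13)
g(h) = h*(-11 + h)
(Y + 220196)/(161595 + g(Q(22))) = (-390465 + 220196)/(161595 + (-3/13 - 1/13*22²)*(-11 + (-3/13 - 1/13*22²))) = -170269/(161595 + (-3/13 - 1/13*484)*(-11 + (-3/13 - 1/13*484))) = -170269/(161595 + (-3/13 - 484/13)*(-11 + (-3/13 - 484/13))) = -170269/(161595 - 487*(-11 - 487/13)/13) = -170269/(161595 - 487/13*(-630/13)) = -170269/(161595 + 306810/169) = -170269/27616365/169 = -170269*169/27616365 = -28775461/27616365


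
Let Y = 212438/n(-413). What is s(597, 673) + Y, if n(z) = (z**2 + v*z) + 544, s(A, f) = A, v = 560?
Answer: 35707261/60167 ≈ 593.47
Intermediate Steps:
n(z) = 544 + z**2 + 560*z (n(z) = (z**2 + 560*z) + 544 = 544 + z**2 + 560*z)
Y = -212438/60167 (Y = 212438/(544 + (-413)**2 + 560*(-413)) = 212438/(544 + 170569 - 231280) = 212438/(-60167) = 212438*(-1/60167) = -212438/60167 ≈ -3.5308)
s(597, 673) + Y = 597 - 212438/60167 = 35707261/60167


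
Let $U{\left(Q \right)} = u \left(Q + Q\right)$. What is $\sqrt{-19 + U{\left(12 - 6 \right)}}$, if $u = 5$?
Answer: $\sqrt{41} \approx 6.4031$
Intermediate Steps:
$U{\left(Q \right)} = 10 Q$ ($U{\left(Q \right)} = 5 \left(Q + Q\right) = 5 \cdot 2 Q = 10 Q$)
$\sqrt{-19 + U{\left(12 - 6 \right)}} = \sqrt{-19 + 10 \left(12 - 6\right)} = \sqrt{-19 + 10 \cdot 6} = \sqrt{-19 + 60} = \sqrt{41}$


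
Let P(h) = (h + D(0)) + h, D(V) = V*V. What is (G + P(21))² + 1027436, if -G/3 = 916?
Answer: 8349872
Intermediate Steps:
G = -2748 (G = -3*916 = -2748)
D(V) = V²
P(h) = 2*h (P(h) = (h + 0²) + h = (h + 0) + h = h + h = 2*h)
(G + P(21))² + 1027436 = (-2748 + 2*21)² + 1027436 = (-2748 + 42)² + 1027436 = (-2706)² + 1027436 = 7322436 + 1027436 = 8349872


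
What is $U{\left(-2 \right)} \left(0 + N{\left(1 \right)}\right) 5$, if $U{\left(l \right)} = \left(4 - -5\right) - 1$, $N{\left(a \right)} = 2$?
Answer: $80$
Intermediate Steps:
$U{\left(l \right)} = 8$ ($U{\left(l \right)} = \left(4 + 5\right) - 1 = 9 - 1 = 8$)
$U{\left(-2 \right)} \left(0 + N{\left(1 \right)}\right) 5 = 8 \left(0 + 2\right) 5 = 8 \cdot 2 \cdot 5 = 8 \cdot 10 = 80$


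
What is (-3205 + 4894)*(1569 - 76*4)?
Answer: 2136585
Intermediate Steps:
(-3205 + 4894)*(1569 - 76*4) = 1689*(1569 - 304) = 1689*1265 = 2136585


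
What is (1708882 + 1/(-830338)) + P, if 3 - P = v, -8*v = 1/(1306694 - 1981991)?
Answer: 3832856528605802083/2242899041544 ≈ 1.7089e+6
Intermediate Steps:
v = 1/5402376 (v = -1/(8*(1306694 - 1981991)) = -⅛/(-675297) = -⅛*(-1/675297) = 1/5402376 ≈ 1.8510e-7)
P = 16207127/5402376 (P = 3 - 1*1/5402376 = 3 - 1/5402376 = 16207127/5402376 ≈ 3.0000)
(1708882 + 1/(-830338)) + P = (1708882 + 1/(-830338)) + 16207127/5402376 = (1708882 - 1/830338) + 16207127/5402376 = 1418949662115/830338 + 16207127/5402376 = 3832856528605802083/2242899041544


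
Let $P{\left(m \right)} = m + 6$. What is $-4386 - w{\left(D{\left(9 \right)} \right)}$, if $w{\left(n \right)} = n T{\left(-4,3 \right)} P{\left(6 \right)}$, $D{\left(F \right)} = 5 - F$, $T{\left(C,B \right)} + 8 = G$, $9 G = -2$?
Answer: $- \frac{14342}{3} \approx -4780.7$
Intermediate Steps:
$G = - \frac{2}{9}$ ($G = \frac{1}{9} \left(-2\right) = - \frac{2}{9} \approx -0.22222$)
$T{\left(C,B \right)} = - \frac{74}{9}$ ($T{\left(C,B \right)} = -8 - \frac{2}{9} = - \frac{74}{9}$)
$P{\left(m \right)} = 6 + m$
$w{\left(n \right)} = - \frac{296 n}{3}$ ($w{\left(n \right)} = n \left(- \frac{74}{9}\right) \left(6 + 6\right) = - \frac{74 n}{9} \cdot 12 = - \frac{296 n}{3}$)
$-4386 - w{\left(D{\left(9 \right)} \right)} = -4386 - - \frac{296 \left(5 - 9\right)}{3} = -4386 - \left(- \frac{296}{3}\right) \left(-4\right) = -4386 - \frac{1184}{3} = - \frac{14342}{3}$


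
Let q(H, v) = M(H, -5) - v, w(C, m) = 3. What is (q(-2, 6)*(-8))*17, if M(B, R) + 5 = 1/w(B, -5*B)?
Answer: 4352/3 ≈ 1450.7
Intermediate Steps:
M(B, R) = -14/3 (M(B, R) = -5 + 1/3 = -5 + ⅓ = -14/3)
q(H, v) = -14/3 - v
(q(-2, 6)*(-8))*17 = ((-14/3 - 1*6)*(-8))*17 = ((-14/3 - 6)*(-8))*17 = -32/3*(-8)*17 = (256/3)*17 = 4352/3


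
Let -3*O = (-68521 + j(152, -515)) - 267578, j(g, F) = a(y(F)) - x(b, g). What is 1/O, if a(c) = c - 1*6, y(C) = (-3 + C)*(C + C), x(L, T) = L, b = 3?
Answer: -3/197432 ≈ -1.5195e-5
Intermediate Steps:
y(C) = 2*C*(-3 + C) (y(C) = (-3 + C)*(2*C) = 2*C*(-3 + C))
a(c) = -6 + c (a(c) = c - 6 = -6 + c)
j(g, F) = -9 + 2*F*(-3 + F) (j(g, F) = (-6 + 2*F*(-3 + F)) - 1*3 = (-6 + 2*F*(-3 + F)) - 3 = -9 + 2*F*(-3 + F))
O = -197432/3 (O = -((-68521 + (-9 + 2*(-515)*(-3 - 515))) - 267578)/3 = -((-68521 + (-9 + 2*(-515)*(-518))) - 267578)/3 = -((-68521 + (-9 + 533540)) - 267578)/3 = -((-68521 + 533531) - 267578)/3 = -(465010 - 267578)/3 = -⅓*197432 = -197432/3 ≈ -65811.)
1/O = 1/(-197432/3) = -3/197432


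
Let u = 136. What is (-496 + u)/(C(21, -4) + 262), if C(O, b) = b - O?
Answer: -120/79 ≈ -1.5190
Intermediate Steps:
(-496 + u)/(C(21, -4) + 262) = (-496 + 136)/((-4 - 1*21) + 262) = -360/((-4 - 21) + 262) = -360/(-25 + 262) = -360/237 = -360*1/237 = -120/79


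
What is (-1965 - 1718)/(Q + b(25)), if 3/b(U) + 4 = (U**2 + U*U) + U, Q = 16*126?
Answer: -4681093/2562339 ≈ -1.8269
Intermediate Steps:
Q = 2016
b(U) = 3/(-4 + U + 2*U**2) (b(U) = 3/(-4 + ((U**2 + U*U) + U)) = 3/(-4 + ((U**2 + U**2) + U)) = 3/(-4 + (2*U**2 + U)) = 3/(-4 + (U + 2*U**2)) = 3/(-4 + U + 2*U**2))
(-1965 - 1718)/(Q + b(25)) = (-1965 - 1718)/(2016 + 3/(-4 + 25 + 2*25**2)) = -3683/(2016 + 3/(-4 + 25 + 2*625)) = -3683/(2016 + 3/(-4 + 25 + 1250)) = -3683/(2016 + 3/1271) = -3683/2562339/1271 = -3683*1271/2562339 = -4681093/2562339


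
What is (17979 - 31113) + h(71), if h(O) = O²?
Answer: -8093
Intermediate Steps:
(17979 - 31113) + h(71) = (17979 - 31113) + 71² = -13134 + 5041 = -8093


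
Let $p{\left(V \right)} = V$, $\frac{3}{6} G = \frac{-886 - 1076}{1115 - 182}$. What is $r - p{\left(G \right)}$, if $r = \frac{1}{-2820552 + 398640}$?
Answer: $\frac{3167860585}{753214632} \approx 4.2058$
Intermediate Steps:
$G = - \frac{1308}{311}$ ($G = 2 \frac{-886 - 1076}{1115 - 182} = 2 \left(- \frac{1962}{933}\right) = 2 \left(\left(-1962\right) \frac{1}{933}\right) = 2 \left(- \frac{654}{311}\right) = - \frac{1308}{311} \approx -4.2058$)
$r = - \frac{1}{2421912}$ ($r = \frac{1}{-2421912} = - \frac{1}{2421912} \approx -4.129 \cdot 10^{-7}$)
$r - p{\left(G \right)} = - \frac{1}{2421912} - - \frac{1308}{311} = - \frac{1}{2421912} + \frac{1308}{311} = \frac{3167860585}{753214632}$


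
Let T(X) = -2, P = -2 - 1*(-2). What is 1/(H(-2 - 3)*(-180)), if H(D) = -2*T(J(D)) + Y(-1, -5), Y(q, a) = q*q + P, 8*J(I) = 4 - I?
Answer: -1/900 ≈ -0.0011111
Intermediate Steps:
J(I) = ½ - I/8 (J(I) = (4 - I)/8 = ½ - I/8)
P = 0 (P = -2 + 2 = 0)
Y(q, a) = q² (Y(q, a) = q*q + 0 = q² + 0 = q²)
H(D) = 5 (H(D) = -2*(-2) + (-1)² = 4 + 1 = 5)
1/(H(-2 - 3)*(-180)) = 1/(5*(-180)) = 1/(-900) = -1/900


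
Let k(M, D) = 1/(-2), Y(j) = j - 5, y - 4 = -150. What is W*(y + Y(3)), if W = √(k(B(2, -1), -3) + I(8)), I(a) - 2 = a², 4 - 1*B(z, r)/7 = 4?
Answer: -74*√262 ≈ -1197.8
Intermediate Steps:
y = -146 (y = 4 - 150 = -146)
B(z, r) = 0 (B(z, r) = 28 - 7*4 = 28 - 28 = 0)
Y(j) = -5 + j
k(M, D) = -½ (k(M, D) = 1*(-½) = -½)
I(a) = 2 + a²
W = √262/2 (W = √(-½ + (2 + 8²)) = √(-½ + (2 + 64)) = √(-½ + 66) = √(131/2) = √262/2 ≈ 8.0932)
W*(y + Y(3)) = (√262/2)*(-146 + (-5 + 3)) = (√262/2)*(-146 - 2) = (√262/2)*(-148) = -74*√262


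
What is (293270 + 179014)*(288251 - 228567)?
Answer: 28187798256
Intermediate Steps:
(293270 + 179014)*(288251 - 228567) = 472284*59684 = 28187798256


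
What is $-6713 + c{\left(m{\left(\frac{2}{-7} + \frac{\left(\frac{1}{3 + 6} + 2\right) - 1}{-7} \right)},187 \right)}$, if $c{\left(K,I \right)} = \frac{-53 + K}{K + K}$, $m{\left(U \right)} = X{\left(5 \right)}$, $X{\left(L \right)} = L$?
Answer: $- \frac{33589}{5} \approx -6717.8$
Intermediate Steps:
$m{\left(U \right)} = 5$
$c{\left(K,I \right)} = \frac{-53 + K}{2 K}$
$-6713 + c{\left(m{\left(\frac{2}{-7} + \frac{\left(\frac{1}{3 + 6} + 2\right) - 1}{-7} \right)},187 \right)} = -6713 + \frac{-53 + 5}{2 \cdot 5} = -6713 + \frac{1}{2} \cdot \frac{1}{5} \left(-48\right) = -6713 - \frac{24}{5} = - \frac{33589}{5}$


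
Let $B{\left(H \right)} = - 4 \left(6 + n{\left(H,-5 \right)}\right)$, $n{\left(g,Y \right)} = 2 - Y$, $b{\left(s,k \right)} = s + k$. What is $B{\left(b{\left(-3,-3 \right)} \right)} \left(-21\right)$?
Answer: $1092$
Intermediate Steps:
$b{\left(s,k \right)} = k + s$
$B{\left(H \right)} = -52$ ($B{\left(H \right)} = - 4 \left(6 + \left(2 - -5\right)\right) = - 4 \left(6 + \left(2 + 5\right)\right) = - 4 \left(6 + 7\right) = \left(-4\right) 13 = -52$)
$B{\left(b{\left(-3,-3 \right)} \right)} \left(-21\right) = \left(-52\right) \left(-21\right) = 1092$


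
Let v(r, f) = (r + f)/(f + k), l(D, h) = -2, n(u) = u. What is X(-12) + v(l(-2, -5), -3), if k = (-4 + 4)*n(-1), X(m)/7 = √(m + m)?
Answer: 5/3 + 14*I*√6 ≈ 1.6667 + 34.293*I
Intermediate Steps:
X(m) = 7*√2*√m (X(m) = 7*√(m + m) = 7*√(2*m) = 7*(√2*√m) = 7*√2*√m)
k = 0 (k = (-4 + 4)*(-1) = 0*(-1) = 0)
v(r, f) = (f + r)/f (v(r, f) = (r + f)/(f + 0) = (f + r)/f)
X(-12) + v(l(-2, -5), -3) = 7*√2*√(-12) + (-3 - 2)/(-3) = 7*√2*(2*I*√3) - ⅓*(-5) = 14*I*√6 + 5/3 = 5/3 + 14*I*√6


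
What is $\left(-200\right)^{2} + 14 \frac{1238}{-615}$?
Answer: $\frac{24582668}{615} \approx 39972.0$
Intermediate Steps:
$\left(-200\right)^{2} + 14 \frac{1238}{-615} = 40000 + 14 \cdot 1238 \left(- \frac{1}{615}\right) = 40000 + 14 \left(- \frac{1238}{615}\right) = 40000 - \frac{17332}{615} = \frac{24582668}{615}$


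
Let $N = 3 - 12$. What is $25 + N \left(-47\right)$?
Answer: $448$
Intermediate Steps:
$N = -9$ ($N = 3 - 12 = -9$)
$25 + N \left(-47\right) = 25 - -423 = 25 + 423 = 448$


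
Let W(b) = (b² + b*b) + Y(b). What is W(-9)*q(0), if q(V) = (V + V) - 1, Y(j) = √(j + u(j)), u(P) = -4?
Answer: -162 - I*√13 ≈ -162.0 - 3.6056*I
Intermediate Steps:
Y(j) = √(-4 + j) (Y(j) = √(j - 4) = √(-4 + j))
q(V) = -1 + 2*V (q(V) = 2*V - 1 = -1 + 2*V)
W(b) = √(-4 + b) + 2*b² (W(b) = (b² + b*b) + √(-4 + b) = (b² + b²) + √(-4 + b) = 2*b² + √(-4 + b) = √(-4 + b) + 2*b²)
W(-9)*q(0) = (√(-4 - 9) + 2*(-9)²)*(-1 + 2*0) = (√(-13) + 2*81)*(-1 + 0) = (I*√13 + 162)*(-1) = (162 + I*√13)*(-1) = -162 - I*√13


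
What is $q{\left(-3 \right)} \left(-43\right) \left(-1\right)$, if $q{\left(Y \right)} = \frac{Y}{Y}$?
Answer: $43$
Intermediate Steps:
$q{\left(Y \right)} = 1$
$q{\left(-3 \right)} \left(-43\right) \left(-1\right) = 1 \left(-43\right) \left(-1\right) = \left(-43\right) \left(-1\right) = 43$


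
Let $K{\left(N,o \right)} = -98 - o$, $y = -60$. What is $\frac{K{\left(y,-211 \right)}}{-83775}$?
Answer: $- \frac{113}{83775} \approx -0.0013489$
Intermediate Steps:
$\frac{K{\left(y,-211 \right)}}{-83775} = \frac{-98 - -211}{-83775} = \left(-98 + 211\right) \left(- \frac{1}{83775}\right) = 113 \left(- \frac{1}{83775}\right) = - \frac{113}{83775}$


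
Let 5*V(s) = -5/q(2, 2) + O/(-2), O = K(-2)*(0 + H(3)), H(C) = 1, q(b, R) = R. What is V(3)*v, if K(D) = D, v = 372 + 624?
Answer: -1494/5 ≈ -298.80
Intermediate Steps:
v = 996
O = -2 (O = -2*(0 + 1) = -2*1 = -2)
V(s) = -3/10 (V(s) = (-5/2 - 2/(-2))/5 = (-5*½ - 2*(-½))/5 = (-5/2 + 1)/5 = (⅕)*(-3/2) = -3/10)
V(3)*v = -3/10*996 = -1494/5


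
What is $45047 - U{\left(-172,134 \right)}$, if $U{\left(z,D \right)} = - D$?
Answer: $45181$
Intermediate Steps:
$45047 - U{\left(-172,134 \right)} = 45047 - \left(-1\right) 134 = 45047 - -134 = 45047 + 134 = 45181$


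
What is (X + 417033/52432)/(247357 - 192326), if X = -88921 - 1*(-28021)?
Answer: -3192691767/2885385392 ≈ -1.1065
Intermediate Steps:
X = -60900 (X = -88921 + 28021 = -60900)
(X + 417033/52432)/(247357 - 192326) = (-60900 + 417033/52432)/(247357 - 192326) = (-60900 + 417033*(1/52432))/55031 = (-60900 + 417033/52432)*(1/55031) = -3192691767/52432*1/55031 = -3192691767/2885385392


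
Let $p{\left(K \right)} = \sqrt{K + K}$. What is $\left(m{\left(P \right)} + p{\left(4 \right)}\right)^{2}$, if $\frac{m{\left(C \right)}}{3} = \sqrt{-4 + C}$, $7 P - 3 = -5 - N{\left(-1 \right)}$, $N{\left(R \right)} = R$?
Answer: $- \frac{205}{7} + \frac{12 i \sqrt{406}}{7} \approx -29.286 + 34.542 i$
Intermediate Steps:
$P = - \frac{1}{7}$ ($P = \frac{3}{7} + \frac{-5 - -1}{7} = \frac{3}{7} + \frac{-5 + 1}{7} = \frac{3}{7} + \frac{1}{7} \left(-4\right) = \frac{3}{7} - \frac{4}{7} = - \frac{1}{7} \approx -0.14286$)
$m{\left(C \right)} = 3 \sqrt{-4 + C}$
$p{\left(K \right)} = \sqrt{2} \sqrt{K}$ ($p{\left(K \right)} = \sqrt{2 K} = \sqrt{2} \sqrt{K}$)
$\left(m{\left(P \right)} + p{\left(4 \right)}\right)^{2} = \left(3 \sqrt{-4 - \frac{1}{7}} + \sqrt{2} \sqrt{4}\right)^{2} = \left(3 \sqrt{- \frac{29}{7}} + \sqrt{2} \cdot 2\right)^{2} = \left(3 \frac{i \sqrt{203}}{7} + 2 \sqrt{2}\right)^{2} = \left(\frac{3 i \sqrt{203}}{7} + 2 \sqrt{2}\right)^{2} = \left(2 \sqrt{2} + \frac{3 i \sqrt{203}}{7}\right)^{2}$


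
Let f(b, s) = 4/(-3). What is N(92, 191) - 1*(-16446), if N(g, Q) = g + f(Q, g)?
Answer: 49610/3 ≈ 16537.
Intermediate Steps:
f(b, s) = -4/3 (f(b, s) = 4*(-⅓) = -4/3)
N(g, Q) = -4/3 + g (N(g, Q) = g - 4/3 = -4/3 + g)
N(92, 191) - 1*(-16446) = (-4/3 + 92) - 1*(-16446) = 272/3 + 16446 = 49610/3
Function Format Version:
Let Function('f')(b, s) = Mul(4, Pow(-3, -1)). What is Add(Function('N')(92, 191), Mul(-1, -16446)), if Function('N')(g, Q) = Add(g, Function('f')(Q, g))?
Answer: Rational(49610, 3) ≈ 16537.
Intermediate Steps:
Function('f')(b, s) = Rational(-4, 3) (Function('f')(b, s) = Mul(4, Rational(-1, 3)) = Rational(-4, 3))
Function('N')(g, Q) = Add(Rational(-4, 3), g) (Function('N')(g, Q) = Add(g, Rational(-4, 3)) = Add(Rational(-4, 3), g))
Add(Function('N')(92, 191), Mul(-1, -16446)) = Add(Add(Rational(-4, 3), 92), Mul(-1, -16446)) = Add(Rational(272, 3), 16446) = Rational(49610, 3)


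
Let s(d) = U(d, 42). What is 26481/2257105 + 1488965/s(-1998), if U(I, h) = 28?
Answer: 3360751087793/63198940 ≈ 53177.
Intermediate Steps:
s(d) = 28
26481/2257105 + 1488965/s(-1998) = 26481/2257105 + 1488965/28 = 3360751087793/63198940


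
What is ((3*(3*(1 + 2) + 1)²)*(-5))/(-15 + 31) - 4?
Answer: -391/4 ≈ -97.750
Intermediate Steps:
((3*(3*(1 + 2) + 1)²)*(-5))/(-15 + 31) - 4 = ((3*(3*3 + 1)²)*(-5))/16 - 4 = ((3*(9 + 1)²)*(-5))/16 - 4 = ((3*10²)*(-5))/16 - 4 = ((3*100)*(-5))/16 - 4 = (300*(-5))/16 - 4 = (1/16)*(-1500) - 4 = -375/4 - 4 = -391/4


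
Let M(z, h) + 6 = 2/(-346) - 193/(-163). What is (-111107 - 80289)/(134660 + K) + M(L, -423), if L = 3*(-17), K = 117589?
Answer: -39694967836/7113169551 ≈ -5.5805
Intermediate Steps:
L = -51
M(z, h) = -135968/28199 (M(z, h) = -6 + (2/(-346) - 193/(-163)) = -6 + (2*(-1/346) - 193*(-1/163)) = -6 + (-1/173 + 193/163) = -6 + 33226/28199 = -135968/28199)
(-111107 - 80289)/(134660 + K) + M(L, -423) = (-111107 - 80289)/(134660 + 117589) - 135968/28199 = -191396/252249 - 135968/28199 = -39694967836/7113169551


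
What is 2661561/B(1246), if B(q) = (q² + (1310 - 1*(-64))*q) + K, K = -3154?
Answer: 295729/362374 ≈ 0.81609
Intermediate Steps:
B(q) = -3154 + q² + 1374*q (B(q) = (q² + (1310 - 1*(-64))*q) - 3154 = (q² + (1310 + 64)*q) - 3154 = (q² + 1374*q) - 3154 = -3154 + q² + 1374*q)
2661561/B(1246) = 2661561/(-3154 + 1246² + 1374*1246) = 2661561/(-3154 + 1552516 + 1712004) = 2661561/3261366 = 2661561*(1/3261366) = 295729/362374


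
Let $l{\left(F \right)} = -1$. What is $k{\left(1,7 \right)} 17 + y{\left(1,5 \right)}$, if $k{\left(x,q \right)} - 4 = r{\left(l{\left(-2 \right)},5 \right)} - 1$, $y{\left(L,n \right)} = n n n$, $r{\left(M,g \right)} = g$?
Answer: $261$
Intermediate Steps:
$y{\left(L,n \right)} = n^{3}$ ($y{\left(L,n \right)} = n^{2} n = n^{3}$)
$k{\left(x,q \right)} = 8$ ($k{\left(x,q \right)} = 4 + \left(5 - 1\right) = 4 + 4 = 8$)
$k{\left(1,7 \right)} 17 + y{\left(1,5 \right)} = 8 \cdot 17 + 5^{3} = 136 + 125 = 261$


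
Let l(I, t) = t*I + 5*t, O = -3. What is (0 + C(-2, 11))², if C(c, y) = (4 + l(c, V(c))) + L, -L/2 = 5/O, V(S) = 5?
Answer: 4489/9 ≈ 498.78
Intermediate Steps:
l(I, t) = 5*t + I*t (l(I, t) = I*t + 5*t = 5*t + I*t)
L = 10/3 (L = -10/(-3) = -10*(-1)/3 = -2*(-5/3) = 10/3 ≈ 3.3333)
C(c, y) = 97/3 + 5*c (C(c, y) = (4 + 5*(5 + c)) + 10/3 = (4 + (25 + 5*c)) + 10/3 = (29 + 5*c) + 10/3 = 97/3 + 5*c)
(0 + C(-2, 11))² = (0 + (97/3 + 5*(-2)))² = (0 + (97/3 - 10))² = (0 + 67/3)² = (67/3)² = 4489/9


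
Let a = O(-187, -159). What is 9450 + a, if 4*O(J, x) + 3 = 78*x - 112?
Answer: 25283/4 ≈ 6320.8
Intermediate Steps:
O(J, x) = -115/4 + 39*x/2 (O(J, x) = -¾ + (78*x - 112)/4 = -¾ + (-112 + 78*x)/4 = -¾ + (-28 + 39*x/2) = -115/4 + 39*x/2)
a = -12517/4 (a = -115/4 + (39/2)*(-159) = -115/4 - 6201/2 = -12517/4 ≈ -3129.3)
9450 + a = 9450 - 12517/4 = 25283/4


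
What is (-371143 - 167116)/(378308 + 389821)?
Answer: -538259/768129 ≈ -0.70074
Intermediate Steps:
(-371143 - 167116)/(378308 + 389821) = -538259/768129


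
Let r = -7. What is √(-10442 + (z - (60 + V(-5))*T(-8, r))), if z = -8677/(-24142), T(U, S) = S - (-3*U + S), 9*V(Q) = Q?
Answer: I*√47288275353426/72426 ≈ 94.947*I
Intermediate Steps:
V(Q) = Q/9
T(U, S) = 3*U (T(U, S) = S - (S - 3*U) = S + (-S + 3*U) = 3*U)
z = 8677/24142 (z = -8677*(-1/24142) = 8677/24142 ≈ 0.35942)
√(-10442 + (z - (60 + V(-5))*T(-8, r))) = √(-10442 + (8677/24142 - (60 + (⅑)*(-5))*3*(-8))) = √(-10442 + (8677/24142 - (60 - 5/9)*(-24))) = √(-10442 + (8677/24142 - 535*(-24)/9)) = √(-10442 + (8677/24142 - 1*(-4280/3))) = √(-10442 + (8677/24142 + 4280/3)) = √(-10442 + 103353791/72426) = √(-652918501/72426) = I*√47288275353426/72426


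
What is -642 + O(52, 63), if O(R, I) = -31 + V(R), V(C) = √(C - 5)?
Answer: -673 + √47 ≈ -666.14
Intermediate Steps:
V(C) = √(-5 + C)
O(R, I) = -31 + √(-5 + R)
-642 + O(52, 63) = -642 + (-31 + √(-5 + 52)) = -642 + (-31 + √47) = -673 + √47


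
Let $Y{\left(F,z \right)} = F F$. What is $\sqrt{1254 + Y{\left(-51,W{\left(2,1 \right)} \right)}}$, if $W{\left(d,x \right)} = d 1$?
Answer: $\sqrt{3855} \approx 62.089$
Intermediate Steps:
$W{\left(d,x \right)} = d$
$Y{\left(F,z \right)} = F^{2}$
$\sqrt{1254 + Y{\left(-51,W{\left(2,1 \right)} \right)}} = \sqrt{1254 + \left(-51\right)^{2}} = \sqrt{1254 + 2601} = \sqrt{3855}$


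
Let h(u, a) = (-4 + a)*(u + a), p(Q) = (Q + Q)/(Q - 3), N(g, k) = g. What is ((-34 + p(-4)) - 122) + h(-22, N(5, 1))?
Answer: -1203/7 ≈ -171.86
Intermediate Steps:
p(Q) = 2*Q/(-3 + Q) (p(Q) = (2*Q)/(-3 + Q) = 2*Q/(-3 + Q))
h(u, a) = (-4 + a)*(a + u)
((-34 + p(-4)) - 122) + h(-22, N(5, 1)) = ((-34 + 2*(-4)/(-3 - 4)) - 122) + (5**2 - 4*5 - 4*(-22) + 5*(-22)) = ((-34 + 2*(-4)/(-7)) - 122) + (25 - 20 + 88 - 110) = ((-34 + 2*(-4)*(-1/7)) - 122) - 17 = ((-34 + 8/7) - 122) - 17 = (-230/7 - 122) - 17 = -1084/7 - 17 = -1203/7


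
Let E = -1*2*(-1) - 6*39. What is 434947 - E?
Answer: 435179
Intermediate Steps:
E = -232 (E = -2*(-1) - 234 = 2 - 234 = -232)
434947 - E = 434947 - 1*(-232) = 434947 + 232 = 435179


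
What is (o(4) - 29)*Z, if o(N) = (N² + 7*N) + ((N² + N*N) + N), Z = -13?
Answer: -663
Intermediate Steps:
o(N) = 3*N² + 8*N (o(N) = (N² + 7*N) + ((N² + N²) + N) = (N² + 7*N) + (2*N² + N) = (N² + 7*N) + (N + 2*N²) = 3*N² + 8*N)
(o(4) - 29)*Z = (4*(8 + 3*4) - 29)*(-13) = (4*(8 + 12) - 29)*(-13) = (4*20 - 29)*(-13) = (80 - 29)*(-13) = 51*(-13) = -663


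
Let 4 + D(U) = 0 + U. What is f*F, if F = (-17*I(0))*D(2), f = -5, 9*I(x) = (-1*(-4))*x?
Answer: 0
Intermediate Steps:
I(x) = 4*x/9 (I(x) = ((-1*(-4))*x)/9 = (4*x)/9 = 4*x/9)
D(U) = -4 + U (D(U) = -4 + (0 + U) = -4 + U)
F = 0 (F = (-68*0/9)*(-4 + 2) = -17*0*(-2) = 0*(-2) = 0)
f*F = -5*0 = 0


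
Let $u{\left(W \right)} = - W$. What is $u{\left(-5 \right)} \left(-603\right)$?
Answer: $-3015$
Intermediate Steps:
$u{\left(-5 \right)} \left(-603\right) = \left(-1\right) \left(-5\right) \left(-603\right) = 5 \left(-603\right) = -3015$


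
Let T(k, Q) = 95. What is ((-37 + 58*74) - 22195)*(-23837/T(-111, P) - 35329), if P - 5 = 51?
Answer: 12127770096/19 ≈ 6.3830e+8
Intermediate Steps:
P = 56 (P = 5 + 51 = 56)
((-37 + 58*74) - 22195)*(-23837/T(-111, P) - 35329) = ((-37 + 58*74) - 22195)*(-23837/95 - 35329) = ((-37 + 4292) - 22195)*(-23837*1/95 - 35329) = (4255 - 22195)*(-23837/95 - 35329) = -17940*(-3380092/95) = 12127770096/19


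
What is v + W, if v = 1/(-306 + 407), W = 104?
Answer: 10505/101 ≈ 104.01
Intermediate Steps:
v = 1/101 ≈ 0.0099010
v + W = 1/101 + 104 = 10505/101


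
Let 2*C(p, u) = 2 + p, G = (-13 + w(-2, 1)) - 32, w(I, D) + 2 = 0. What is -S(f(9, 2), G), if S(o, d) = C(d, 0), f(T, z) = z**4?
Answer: 45/2 ≈ 22.500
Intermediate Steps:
w(I, D) = -2 (w(I, D) = -2 + 0 = -2)
G = -47 (G = (-13 - 2) - 32 = -15 - 32 = -47)
C(p, u) = 1 + p/2 (C(p, u) = (2 + p)/2 = 1 + p/2)
S(o, d) = 1 + d/2
-S(f(9, 2), G) = -(1 + (1/2)*(-47)) = -(1 - 47/2) = -1*(-45/2) = 45/2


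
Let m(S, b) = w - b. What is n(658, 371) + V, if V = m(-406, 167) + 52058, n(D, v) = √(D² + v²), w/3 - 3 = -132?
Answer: 51504 + 7*√11645 ≈ 52259.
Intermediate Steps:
w = -387 (w = 9 + 3*(-132) = 9 - 396 = -387)
m(S, b) = -387 - b
V = 51504 (V = (-387 - 1*167) + 52058 = (-387 - 167) + 52058 = -554 + 52058 = 51504)
n(658, 371) + V = √(658² + 371²) + 51504 = √(432964 + 137641) + 51504 = √570605 + 51504 = 7*√11645 + 51504 = 51504 + 7*√11645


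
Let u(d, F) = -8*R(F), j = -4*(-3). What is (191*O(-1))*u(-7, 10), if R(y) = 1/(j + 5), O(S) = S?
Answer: 1528/17 ≈ 89.882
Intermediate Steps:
j = 12 (j = -1*(-12) = 12)
R(y) = 1/17 (R(y) = 1/(12 + 5) = 1/17)
u(d, F) = -8/17 (u(d, F) = -8*1/17 = -8/17)
(191*O(-1))*u(-7, 10) = (191*(-1))*(-8/17) = -191*(-8/17) = 1528/17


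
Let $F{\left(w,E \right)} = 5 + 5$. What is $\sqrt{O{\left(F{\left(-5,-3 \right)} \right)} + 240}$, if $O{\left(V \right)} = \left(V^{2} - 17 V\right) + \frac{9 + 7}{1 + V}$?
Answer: $\frac{\sqrt{20746}}{11} \approx 13.094$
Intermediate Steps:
$F{\left(w,E \right)} = 10$
$O{\left(V \right)} = V^{2} - 17 V + \frac{16}{1 + V}$ ($O{\left(V \right)} = \left(V^{2} - 17 V\right) + \frac{16}{1 + V} = V^{2} - 17 V + \frac{16}{1 + V}$)
$\sqrt{O{\left(F{\left(-5,-3 \right)} \right)} + 240} = \sqrt{\frac{16 + 10^{3} - 170 - 16 \cdot 10^{2}}{1 + 10} + 240} = \sqrt{\frac{16 + 1000 - 170 - 1600}{11} + 240} = \sqrt{\frac{1}{11} \left(-754\right) + 240} = \sqrt{- \frac{754}{11} + 240} = \sqrt{\frac{1886}{11}} = \frac{\sqrt{20746}}{11}$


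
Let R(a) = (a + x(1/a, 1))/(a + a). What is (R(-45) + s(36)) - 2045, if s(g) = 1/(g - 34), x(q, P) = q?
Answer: -8278199/4050 ≈ -2044.0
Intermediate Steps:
s(g) = 1/(-34 + g)
R(a) = (a + 1/a)/(2*a) (R(a) = (a + 1/a)/(a + a) = (a + 1/a)/((2*a)) = (a + 1/a)*(1/(2*a)) = (a + 1/a)/(2*a))
(R(-45) + s(36)) - 2045 = ((1/2)*(1 + (-45)**2)/(-45)**2 + 1/(-34 + 36)) - 2045 = ((1/2)*(1/2025)*(1 + 2025) + 1/2) - 2045 = ((1/2)*(1/2025)*2026 + 1/2) - 2045 = (1013/2025 + 1/2) - 2045 = 4051/4050 - 2045 = -8278199/4050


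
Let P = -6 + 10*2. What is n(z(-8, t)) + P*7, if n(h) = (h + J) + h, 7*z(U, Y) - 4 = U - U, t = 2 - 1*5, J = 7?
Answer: 743/7 ≈ 106.14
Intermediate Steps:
P = 14 (P = -6 + 20 = 14)
t = -3 (t = 2 - 5 = -3)
z(U, Y) = 4/7 (z(U, Y) = 4/7 + (U - U)/7 = 4/7 + (⅐)*0 = 4/7 + 0 = 4/7)
n(h) = 7 + 2*h (n(h) = (h + 7) + h = (7 + h) + h = 7 + 2*h)
n(z(-8, t)) + P*7 = (7 + 2*(4/7)) + 14*7 = (7 + 8/7) + 98 = 57/7 + 98 = 743/7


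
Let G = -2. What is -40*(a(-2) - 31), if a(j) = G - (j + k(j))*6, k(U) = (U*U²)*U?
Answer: 4680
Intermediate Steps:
k(U) = U⁴ (k(U) = U³*U = U⁴)
a(j) = -2 - 6*j - 6*j⁴ (a(j) = -2 - (j + j⁴)*6 = -2 - (6*j + 6*j⁴) = -2 + (-6*j - 6*j⁴) = -2 - 6*j - 6*j⁴)
-40*(a(-2) - 31) = -40*((-2 - 6*(-2) - 6*(-2)⁴) - 31) = -40*((-2 + 12 - 6*16) - 31) = -40*((-2 + 12 - 96) - 31) = -40*(-86 - 31) = -40*(-117) = 4680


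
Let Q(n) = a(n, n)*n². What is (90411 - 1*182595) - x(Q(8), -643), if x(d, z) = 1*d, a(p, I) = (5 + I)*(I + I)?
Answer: -105496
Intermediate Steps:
a(p, I) = 2*I*(5 + I) (a(p, I) = (5 + I)*(2*I) = 2*I*(5 + I))
Q(n) = 2*n³*(5 + n) (Q(n) = (2*n*(5 + n))*n² = 2*n³*(5 + n))
x(d, z) = d
(90411 - 1*182595) - x(Q(8), -643) = (90411 - 1*182595) - 2*8³*(5 + 8) = (90411 - 182595) - 2*512*13 = -92184 - 1*13312 = -92184 - 13312 = -105496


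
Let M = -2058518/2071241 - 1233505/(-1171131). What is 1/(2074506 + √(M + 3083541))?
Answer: 193542995569434651/401505817884891651286223 - √107358207987990116140104809922/803011635769783302572446 ≈ 4.8163e-7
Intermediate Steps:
M = 11083991219/186591887967 (M = -2058518*1/2071241 - 1233505*(-1/1171131) = -2058518/2071241 + 94885/90087 = 11083991219/186591887967 ≈ 0.059402)
1/(2074506 + √(M + 3083541)) = 1/(2074506 + √(11083991219/186591887967 + 3083541)) = 1/(2074506 + √(575363747897642366/186591887967)) = 1/(2074506 + √107358207987990116140104809922/186591887967)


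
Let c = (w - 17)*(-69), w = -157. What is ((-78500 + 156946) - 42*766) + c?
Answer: 58280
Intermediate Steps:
c = 12006 (c = (-157 - 17)*(-69) = -174*(-69) = 12006)
((-78500 + 156946) - 42*766) + c = ((-78500 + 156946) - 42*766) + 12006 = (78446 - 32172) + 12006 = 46274 + 12006 = 58280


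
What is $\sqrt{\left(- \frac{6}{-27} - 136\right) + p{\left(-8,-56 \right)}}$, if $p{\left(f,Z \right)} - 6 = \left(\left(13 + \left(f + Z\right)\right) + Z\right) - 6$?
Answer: $\frac{i \sqrt{2185}}{3} \approx 15.581 i$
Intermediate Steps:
$p{\left(f,Z \right)} = 13 + f + 2 Z$ ($p{\left(f,Z \right)} = 6 - \left(-7 - f - 2 Z\right) = 6 + \left(7 + f + 2 Z\right) = 13 + f + 2 Z$)
$\sqrt{\left(- \frac{6}{-27} - 136\right) + p{\left(-8,-56 \right)}} = \sqrt{\left(- \frac{6}{-27} - 136\right) + \left(13 - 8 + 2 \left(-56\right)\right)} = \sqrt{\left(\left(-6\right) \left(- \frac{1}{27}\right) - 136\right) - 107} = \sqrt{\left(\frac{2}{9} - 136\right) - 107} = \sqrt{- \frac{1222}{9} - 107} = \sqrt{- \frac{2185}{9}} = \frac{i \sqrt{2185}}{3}$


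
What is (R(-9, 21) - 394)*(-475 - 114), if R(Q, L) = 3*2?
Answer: 228532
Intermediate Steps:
R(Q, L) = 6
(R(-9, 21) - 394)*(-475 - 114) = (6 - 394)*(-475 - 114) = -388*(-589) = 228532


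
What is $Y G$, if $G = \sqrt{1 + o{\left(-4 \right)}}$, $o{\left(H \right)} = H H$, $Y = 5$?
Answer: $5 \sqrt{17} \approx 20.616$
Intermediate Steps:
$o{\left(H \right)} = H^{2}$
$G = \sqrt{17}$ ($G = \sqrt{1 + \left(-4\right)^{2}} = \sqrt{1 + 16} = \sqrt{17} \approx 4.1231$)
$Y G = 5 \sqrt{17}$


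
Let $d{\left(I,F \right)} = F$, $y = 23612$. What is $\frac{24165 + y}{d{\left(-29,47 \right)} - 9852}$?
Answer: $- \frac{47777}{9805} \approx -4.8727$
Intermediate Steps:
$\frac{24165 + y}{d{\left(-29,47 \right)} - 9852} = \frac{24165 + 23612}{47 - 9852} = \frac{47777}{-9805} = 47777 \left(- \frac{1}{9805}\right) = - \frac{47777}{9805}$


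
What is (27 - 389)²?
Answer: 131044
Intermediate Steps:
(27 - 389)² = (-362)² = 131044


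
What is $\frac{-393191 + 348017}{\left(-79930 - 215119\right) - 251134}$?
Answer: $\frac{15058}{182061} \approx 0.082709$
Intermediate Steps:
$\frac{-393191 + 348017}{\left(-79930 - 215119\right) - 251134} = - \frac{45174}{\left(-79930 - 215119\right) - 251134} = - \frac{45174}{-295049 - 251134} = - \frac{45174}{-546183} = \left(-45174\right) \left(- \frac{1}{546183}\right) = \frac{15058}{182061}$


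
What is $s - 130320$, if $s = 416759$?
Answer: $286439$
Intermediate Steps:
$s - 130320 = 416759 - 130320 = 286439$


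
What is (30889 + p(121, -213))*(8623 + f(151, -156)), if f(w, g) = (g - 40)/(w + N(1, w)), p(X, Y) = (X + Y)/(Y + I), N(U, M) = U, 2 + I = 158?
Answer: 576870633125/2166 ≈ 2.6633e+8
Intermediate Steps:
I = 156 (I = -2 + 158 = 156)
p(X, Y) = (X + Y)/(156 + Y) (p(X, Y) = (X + Y)/(Y + 156) = (X + Y)/(156 + Y))
f(w, g) = (-40 + g)/(1 + w) (f(w, g) = (g - 40)/(w + 1) = (-40 + g)/(1 + w))
(30889 + p(121, -213))*(8623 + f(151, -156)) = (30889 + (121 - 213)/(156 - 213))*(8623 + (-40 - 156)/(1 + 151)) = (30889 - 92/(-57))*(8623 - 196/152) = (30889 - 1/57*(-92))*(8623 + (1/152)*(-196)) = (30889 + 92/57)*(8623 - 49/38) = (1760765/57)*(327625/38) = 576870633125/2166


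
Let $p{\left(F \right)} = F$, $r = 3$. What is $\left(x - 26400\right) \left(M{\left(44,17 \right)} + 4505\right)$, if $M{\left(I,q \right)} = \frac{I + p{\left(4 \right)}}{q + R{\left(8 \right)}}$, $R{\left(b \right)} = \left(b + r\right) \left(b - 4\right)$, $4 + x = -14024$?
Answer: $- \frac{11111757084}{61} \approx -1.8216 \cdot 10^{8}$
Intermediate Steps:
$x = -14028$ ($x = -4 - 14024 = -14028$)
$R{\left(b \right)} = \left(-4 + b\right) \left(3 + b\right)$ ($R{\left(b \right)} = \left(b + 3\right) \left(b - 4\right) = \left(3 + b\right) \left(-4 + b\right) = \left(-4 + b\right) \left(3 + b\right)$)
$M{\left(I,q \right)} = \frac{4 + I}{44 + q}$ ($M{\left(I,q \right)} = \frac{I + 4}{q - \left(20 - 64\right)} = \frac{4 + I}{q - -44} = \frac{4 + I}{q + 44} = \frac{4 + I}{44 + q}$)
$\left(x - 26400\right) \left(M{\left(44,17 \right)} + 4505\right) = \left(-14028 - 26400\right) \left(\frac{4 + 44}{44 + 17} + 4505\right) = - 40428 \left(\frac{1}{61} \cdot 48 + 4505\right) = - 40428 \left(\frac{48}{61} + 4505\right) = \left(-40428\right) \frac{274853}{61} = - \frac{11111757084}{61}$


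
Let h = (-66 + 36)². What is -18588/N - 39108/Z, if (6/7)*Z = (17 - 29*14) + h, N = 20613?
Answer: -1634429500/24577567 ≈ -66.501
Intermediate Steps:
h = 900 (h = (-30)² = 900)
Z = 3577/6 (Z = 7*((17 - 29*14) + 900)/6 = 7*((17 - 406) + 900)/6 = 7*(-389 + 900)/6 = (7/6)*511 = 3577/6 ≈ 596.17)
-18588/N - 39108/Z = -18588/20613 - 39108/3577/6 = -18588*1/20613 - 39108*6/3577 = -6196/6871 - 234648/3577 = -1634429500/24577567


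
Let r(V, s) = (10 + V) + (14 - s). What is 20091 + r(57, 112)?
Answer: 20060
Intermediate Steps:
r(V, s) = 24 + V - s
20091 + r(57, 112) = 20091 + (24 + 57 - 1*112) = 20091 + (24 + 57 - 112) = 20091 - 31 = 20060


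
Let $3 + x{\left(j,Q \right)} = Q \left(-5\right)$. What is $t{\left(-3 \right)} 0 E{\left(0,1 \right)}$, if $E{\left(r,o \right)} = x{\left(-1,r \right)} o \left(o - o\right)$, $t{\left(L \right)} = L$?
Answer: $0$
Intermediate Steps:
$x{\left(j,Q \right)} = -3 - 5 Q$ ($x{\left(j,Q \right)} = -3 + Q \left(-5\right) = -3 - 5 Q$)
$E{\left(r,o \right)} = 0$ ($E{\left(r,o \right)} = \left(-3 - 5 r\right) o \left(o - o\right) = o \left(-3 - 5 r\right) 0 = 0$)
$t{\left(-3 \right)} 0 E{\left(0,1 \right)} = \left(-3\right) 0 \cdot 0 = 0 \cdot 0 = 0$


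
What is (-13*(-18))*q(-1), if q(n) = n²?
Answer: 234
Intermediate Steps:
(-13*(-18))*q(-1) = -13*(-18)*(-1)² = 234*1 = 234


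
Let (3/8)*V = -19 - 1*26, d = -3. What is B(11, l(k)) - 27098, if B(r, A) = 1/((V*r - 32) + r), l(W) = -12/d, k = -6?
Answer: -36338419/1341 ≈ -27098.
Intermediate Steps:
V = -120 (V = 8*(-19 - 1*26)/3 = 8*(-19 - 26)/3 = (8/3)*(-45) = -120)
l(W) = 4 (l(W) = -12/(-3) = -12*(-⅓) = 4)
B(r, A) = 1/(-32 - 119*r) (B(r, A) = 1/((-120*r - 32) + r) = 1/((-32 - 120*r) + r) = 1/(-32 - 119*r))
B(11, l(k)) - 27098 = -1/(32 + 119*11) - 27098 = -1/(32 + 1309) - 27098 = -1/1341 - 27098 = -36338419/1341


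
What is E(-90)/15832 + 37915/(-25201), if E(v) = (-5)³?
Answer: -603420405/398982232 ≈ -1.5124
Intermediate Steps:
E(v) = -125
E(-90)/15832 + 37915/(-25201) = -125/15832 + 37915/(-25201) = -125*1/15832 + 37915*(-1/25201) = -125/15832 - 37915/25201 = -603420405/398982232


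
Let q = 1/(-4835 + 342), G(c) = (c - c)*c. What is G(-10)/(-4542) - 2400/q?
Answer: 10783200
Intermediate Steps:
G(c) = 0 (G(c) = 0*c = 0)
q = -1/4493 (q = 1/(-4493) = -1/4493 ≈ -0.00022257)
G(-10)/(-4542) - 2400/q = 0/(-4542) - 2400/(-1/4493) = 0*(-1/4542) - 2400*(-4493) = 0 + 10783200 = 10783200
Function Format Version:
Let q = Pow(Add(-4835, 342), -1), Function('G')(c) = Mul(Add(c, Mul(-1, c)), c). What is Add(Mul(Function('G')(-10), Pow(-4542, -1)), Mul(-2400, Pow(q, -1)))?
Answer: 10783200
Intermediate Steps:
Function('G')(c) = 0 (Function('G')(c) = Mul(0, c) = 0)
q = Rational(-1, 4493) (q = Pow(-4493, -1) = Rational(-1, 4493) ≈ -0.00022257)
Add(Mul(Function('G')(-10), Pow(-4542, -1)), Mul(-2400, Pow(q, -1))) = Add(Mul(0, Pow(-4542, -1)), Mul(-2400, Pow(Rational(-1, 4493), -1))) = Add(Mul(0, Rational(-1, 4542)), Mul(-2400, -4493)) = Add(0, 10783200) = 10783200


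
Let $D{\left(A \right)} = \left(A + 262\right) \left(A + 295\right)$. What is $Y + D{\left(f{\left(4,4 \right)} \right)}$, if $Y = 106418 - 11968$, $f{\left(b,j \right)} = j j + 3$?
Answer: $182684$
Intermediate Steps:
$f{\left(b,j \right)} = 3 + j^{2}$ ($f{\left(b,j \right)} = j^{2} + 3 = 3 + j^{2}$)
$Y = 94450$ ($Y = 106418 - 11968 = 94450$)
$D{\left(A \right)} = \left(262 + A\right) \left(295 + A\right)$
$Y + D{\left(f{\left(4,4 \right)} \right)} = 94450 + \left(77290 + \left(3 + 4^{2}\right)^{2} + 557 \left(3 + 4^{2}\right)\right) = 94450 + \left(77290 + \left(3 + 16\right)^{2} + 557 \left(3 + 16\right)\right) = 94450 + \left(77290 + 19^{2} + 557 \cdot 19\right) = 94450 + \left(77290 + 361 + 10583\right) = 94450 + 88234 = 182684$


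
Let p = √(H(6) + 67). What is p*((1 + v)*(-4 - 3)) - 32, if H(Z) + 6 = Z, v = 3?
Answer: -32 - 28*√67 ≈ -261.19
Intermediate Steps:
H(Z) = -6 + Z
p = √67 (p = √((-6 + 6) + 67) = √(0 + 67) = √67 ≈ 8.1853)
p*((1 + v)*(-4 - 3)) - 32 = √67*((1 + 3)*(-4 - 3)) - 32 = √67*(4*(-7)) - 32 = √67*(-28) - 32 = -28*√67 - 32 = -32 - 28*√67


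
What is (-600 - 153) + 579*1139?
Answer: 658728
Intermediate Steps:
(-600 - 153) + 579*1139 = -753 + 659481 = 658728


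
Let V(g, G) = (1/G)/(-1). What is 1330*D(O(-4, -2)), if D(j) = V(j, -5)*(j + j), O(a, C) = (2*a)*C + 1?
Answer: 9044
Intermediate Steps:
O(a, C) = 1 + 2*C*a (O(a, C) = 2*C*a + 1 = 1 + 2*C*a)
V(g, G) = -1/G
D(j) = 2*j/5 (D(j) = (-1/(-5))*(j + j) = (-1*(-⅕))*(2*j) = (2*j)/5 = 2*j/5)
1330*D(O(-4, -2)) = 1330*(2*(1 + 2*(-2)*(-4))/5) = 1330*(2*(1 + 16)/5) = 1330*((⅖)*17) = 1330*(34/5) = 9044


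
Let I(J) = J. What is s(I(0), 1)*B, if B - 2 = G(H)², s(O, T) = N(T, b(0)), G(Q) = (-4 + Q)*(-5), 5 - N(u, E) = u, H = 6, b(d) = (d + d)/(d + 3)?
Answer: 408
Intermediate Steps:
b(d) = 2*d/(3 + d) (b(d) = (2*d)/(3 + d) = 2*d/(3 + d))
N(u, E) = 5 - u
G(Q) = 20 - 5*Q
s(O, T) = 5 - T
B = 102 (B = 2 + (20 - 5*6)² = 2 + (20 - 30)² = 2 + (-10)² = 2 + 100 = 102)
s(I(0), 1)*B = (5 - 1*1)*102 = (5 - 1)*102 = 4*102 = 408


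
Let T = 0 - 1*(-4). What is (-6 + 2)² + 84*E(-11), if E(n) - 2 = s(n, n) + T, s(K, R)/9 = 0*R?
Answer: 520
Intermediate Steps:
T = 4 (T = 0 + 4 = 4)
s(K, R) = 0 (s(K, R) = 9*(0*R) = 9*0 = 0)
E(n) = 6 (E(n) = 2 + (0 + 4) = 2 + 4 = 6)
(-6 + 2)² + 84*E(-11) = (-6 + 2)² + 84*6 = (-4)² + 504 = 16 + 504 = 520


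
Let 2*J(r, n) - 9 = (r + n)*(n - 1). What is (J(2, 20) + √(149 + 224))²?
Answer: 183821/4 + 427*√373 ≈ 54202.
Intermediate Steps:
J(r, n) = 9/2 + (-1 + n)*(n + r)/2 (J(r, n) = 9/2 + ((r + n)*(n - 1))/2 = 9/2 + ((n + r)*(-1 + n))/2 = 9/2 + ((-1 + n)*(n + r))/2 = 9/2 + (-1 + n)*(n + r)/2)
(J(2, 20) + √(149 + 224))² = ((9/2 + (½)*20² - ½*20 - ½*2 + (½)*20*2) + √(149 + 224))² = ((9/2 + (½)*400 - 10 - 1 + 20) + √373)² = ((9/2 + 200 - 10 - 1 + 20) + √373)² = (427/2 + √373)²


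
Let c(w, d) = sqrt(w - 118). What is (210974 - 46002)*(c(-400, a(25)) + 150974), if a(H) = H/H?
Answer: 24906482728 + 164972*I*sqrt(518) ≈ 2.4906e+10 + 3.7547e+6*I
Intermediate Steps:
a(H) = 1
c(w, d) = sqrt(-118 + w)
(210974 - 46002)*(c(-400, a(25)) + 150974) = (210974 - 46002)*(sqrt(-118 - 400) + 150974) = 164972*(sqrt(-518) + 150974) = 164972*(I*sqrt(518) + 150974) = 164972*(150974 + I*sqrt(518)) = 24906482728 + 164972*I*sqrt(518)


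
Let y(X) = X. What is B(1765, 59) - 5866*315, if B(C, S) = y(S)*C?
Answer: -1743655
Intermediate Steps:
B(C, S) = C*S (B(C, S) = S*C = C*S)
B(1765, 59) - 5866*315 = 1765*59 - 5866*315 = 104135 - 1*1847790 = 104135 - 1847790 = -1743655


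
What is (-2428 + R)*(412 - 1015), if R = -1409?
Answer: 2313711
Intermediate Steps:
(-2428 + R)*(412 - 1015) = (-2428 - 1409)*(412 - 1015) = -3837*(-603) = 2313711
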